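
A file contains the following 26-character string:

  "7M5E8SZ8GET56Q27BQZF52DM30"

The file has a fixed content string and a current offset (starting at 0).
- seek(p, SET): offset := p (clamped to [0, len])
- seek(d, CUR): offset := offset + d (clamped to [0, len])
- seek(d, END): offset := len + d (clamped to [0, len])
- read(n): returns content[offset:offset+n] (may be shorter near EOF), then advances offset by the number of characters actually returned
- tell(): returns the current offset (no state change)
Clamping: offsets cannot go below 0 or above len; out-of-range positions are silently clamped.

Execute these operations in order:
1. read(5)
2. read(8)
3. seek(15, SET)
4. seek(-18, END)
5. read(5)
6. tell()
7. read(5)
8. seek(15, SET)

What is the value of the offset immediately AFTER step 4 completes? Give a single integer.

Answer: 8

Derivation:
After 1 (read(5)): returned '7M5E8', offset=5
After 2 (read(8)): returned 'SZ8GET56', offset=13
After 3 (seek(15, SET)): offset=15
After 4 (seek(-18, END)): offset=8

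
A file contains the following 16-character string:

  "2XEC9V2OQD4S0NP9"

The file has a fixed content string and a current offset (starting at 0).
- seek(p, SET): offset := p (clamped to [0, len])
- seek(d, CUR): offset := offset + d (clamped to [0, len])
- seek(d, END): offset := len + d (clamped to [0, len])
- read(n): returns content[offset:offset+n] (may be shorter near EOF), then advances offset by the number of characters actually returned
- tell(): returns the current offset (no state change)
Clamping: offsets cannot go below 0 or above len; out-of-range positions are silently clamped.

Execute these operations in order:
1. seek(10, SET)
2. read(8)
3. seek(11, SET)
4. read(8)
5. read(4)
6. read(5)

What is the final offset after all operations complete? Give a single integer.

After 1 (seek(10, SET)): offset=10
After 2 (read(8)): returned '4S0NP9', offset=16
After 3 (seek(11, SET)): offset=11
After 4 (read(8)): returned 'S0NP9', offset=16
After 5 (read(4)): returned '', offset=16
After 6 (read(5)): returned '', offset=16

Answer: 16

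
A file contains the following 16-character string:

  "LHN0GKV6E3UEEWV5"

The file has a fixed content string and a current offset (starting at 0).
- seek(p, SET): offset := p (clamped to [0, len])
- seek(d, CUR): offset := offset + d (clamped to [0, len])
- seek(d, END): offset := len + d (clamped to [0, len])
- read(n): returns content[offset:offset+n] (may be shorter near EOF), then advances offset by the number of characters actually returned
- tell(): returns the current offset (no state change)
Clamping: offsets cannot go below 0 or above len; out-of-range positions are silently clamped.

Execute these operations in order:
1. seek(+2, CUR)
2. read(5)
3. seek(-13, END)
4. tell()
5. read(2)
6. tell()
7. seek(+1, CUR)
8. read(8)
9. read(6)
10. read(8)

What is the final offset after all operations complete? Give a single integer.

Answer: 16

Derivation:
After 1 (seek(+2, CUR)): offset=2
After 2 (read(5)): returned 'N0GKV', offset=7
After 3 (seek(-13, END)): offset=3
After 4 (tell()): offset=3
After 5 (read(2)): returned '0G', offset=5
After 6 (tell()): offset=5
After 7 (seek(+1, CUR)): offset=6
After 8 (read(8)): returned 'V6E3UEEW', offset=14
After 9 (read(6)): returned 'V5', offset=16
After 10 (read(8)): returned '', offset=16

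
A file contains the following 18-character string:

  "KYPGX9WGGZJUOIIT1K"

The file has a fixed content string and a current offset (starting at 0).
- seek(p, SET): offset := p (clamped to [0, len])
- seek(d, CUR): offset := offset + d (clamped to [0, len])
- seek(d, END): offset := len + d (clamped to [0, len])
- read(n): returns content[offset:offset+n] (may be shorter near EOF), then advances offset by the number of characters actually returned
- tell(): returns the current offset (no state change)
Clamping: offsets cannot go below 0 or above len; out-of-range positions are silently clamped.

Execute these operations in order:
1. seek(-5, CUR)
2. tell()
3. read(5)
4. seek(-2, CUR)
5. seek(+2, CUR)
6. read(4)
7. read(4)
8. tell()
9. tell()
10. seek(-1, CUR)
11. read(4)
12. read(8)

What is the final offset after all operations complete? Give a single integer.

After 1 (seek(-5, CUR)): offset=0
After 2 (tell()): offset=0
After 3 (read(5)): returned 'KYPGX', offset=5
After 4 (seek(-2, CUR)): offset=3
After 5 (seek(+2, CUR)): offset=5
After 6 (read(4)): returned '9WGG', offset=9
After 7 (read(4)): returned 'ZJUO', offset=13
After 8 (tell()): offset=13
After 9 (tell()): offset=13
After 10 (seek(-1, CUR)): offset=12
After 11 (read(4)): returned 'OIIT', offset=16
After 12 (read(8)): returned '1K', offset=18

Answer: 18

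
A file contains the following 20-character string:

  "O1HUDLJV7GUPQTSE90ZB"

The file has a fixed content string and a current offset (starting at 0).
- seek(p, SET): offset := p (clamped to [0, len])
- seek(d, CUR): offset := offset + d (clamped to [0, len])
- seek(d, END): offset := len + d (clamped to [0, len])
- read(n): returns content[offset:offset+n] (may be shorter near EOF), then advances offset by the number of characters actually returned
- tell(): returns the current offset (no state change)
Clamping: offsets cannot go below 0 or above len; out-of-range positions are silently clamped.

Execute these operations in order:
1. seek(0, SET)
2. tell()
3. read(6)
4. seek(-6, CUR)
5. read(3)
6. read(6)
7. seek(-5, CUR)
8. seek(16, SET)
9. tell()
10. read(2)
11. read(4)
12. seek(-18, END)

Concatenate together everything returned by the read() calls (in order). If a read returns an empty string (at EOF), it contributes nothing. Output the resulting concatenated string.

Answer: O1HUDLO1HUDLJV790ZB

Derivation:
After 1 (seek(0, SET)): offset=0
After 2 (tell()): offset=0
After 3 (read(6)): returned 'O1HUDL', offset=6
After 4 (seek(-6, CUR)): offset=0
After 5 (read(3)): returned 'O1H', offset=3
After 6 (read(6)): returned 'UDLJV7', offset=9
After 7 (seek(-5, CUR)): offset=4
After 8 (seek(16, SET)): offset=16
After 9 (tell()): offset=16
After 10 (read(2)): returned '90', offset=18
After 11 (read(4)): returned 'ZB', offset=20
After 12 (seek(-18, END)): offset=2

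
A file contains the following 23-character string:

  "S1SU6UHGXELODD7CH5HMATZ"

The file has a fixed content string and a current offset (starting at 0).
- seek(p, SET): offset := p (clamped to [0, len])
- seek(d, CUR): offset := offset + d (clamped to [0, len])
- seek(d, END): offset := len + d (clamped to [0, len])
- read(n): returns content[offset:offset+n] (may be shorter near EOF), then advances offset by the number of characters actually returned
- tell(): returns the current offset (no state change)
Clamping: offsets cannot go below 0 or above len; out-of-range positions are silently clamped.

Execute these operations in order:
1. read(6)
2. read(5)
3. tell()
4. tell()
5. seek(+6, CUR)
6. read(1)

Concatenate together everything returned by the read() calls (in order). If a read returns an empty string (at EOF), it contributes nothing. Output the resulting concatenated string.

After 1 (read(6)): returned 'S1SU6U', offset=6
After 2 (read(5)): returned 'HGXEL', offset=11
After 3 (tell()): offset=11
After 4 (tell()): offset=11
After 5 (seek(+6, CUR)): offset=17
After 6 (read(1)): returned '5', offset=18

Answer: S1SU6UHGXEL5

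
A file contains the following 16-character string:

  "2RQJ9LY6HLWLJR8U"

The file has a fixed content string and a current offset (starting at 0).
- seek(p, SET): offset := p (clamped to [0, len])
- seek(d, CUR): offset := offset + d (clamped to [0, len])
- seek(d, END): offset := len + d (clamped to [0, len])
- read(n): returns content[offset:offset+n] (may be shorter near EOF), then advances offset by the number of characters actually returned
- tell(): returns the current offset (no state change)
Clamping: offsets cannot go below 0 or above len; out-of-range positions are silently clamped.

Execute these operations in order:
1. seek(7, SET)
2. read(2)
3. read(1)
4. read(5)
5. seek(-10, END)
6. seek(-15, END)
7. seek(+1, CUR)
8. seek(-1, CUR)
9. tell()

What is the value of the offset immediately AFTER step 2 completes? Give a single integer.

Answer: 9

Derivation:
After 1 (seek(7, SET)): offset=7
After 2 (read(2)): returned '6H', offset=9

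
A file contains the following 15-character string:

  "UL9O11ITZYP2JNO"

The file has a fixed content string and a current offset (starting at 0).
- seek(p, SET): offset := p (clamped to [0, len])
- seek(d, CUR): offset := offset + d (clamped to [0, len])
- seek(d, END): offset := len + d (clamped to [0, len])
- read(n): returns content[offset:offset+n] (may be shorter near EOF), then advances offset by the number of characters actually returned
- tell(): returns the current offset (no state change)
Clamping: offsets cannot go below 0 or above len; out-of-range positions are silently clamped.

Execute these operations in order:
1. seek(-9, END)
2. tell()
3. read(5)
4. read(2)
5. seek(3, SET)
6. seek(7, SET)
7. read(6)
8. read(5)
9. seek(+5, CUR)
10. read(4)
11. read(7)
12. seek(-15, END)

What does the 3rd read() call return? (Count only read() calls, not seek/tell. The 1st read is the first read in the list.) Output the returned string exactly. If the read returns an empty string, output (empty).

Answer: TZYP2J

Derivation:
After 1 (seek(-9, END)): offset=6
After 2 (tell()): offset=6
After 3 (read(5)): returned 'ITZYP', offset=11
After 4 (read(2)): returned '2J', offset=13
After 5 (seek(3, SET)): offset=3
After 6 (seek(7, SET)): offset=7
After 7 (read(6)): returned 'TZYP2J', offset=13
After 8 (read(5)): returned 'NO', offset=15
After 9 (seek(+5, CUR)): offset=15
After 10 (read(4)): returned '', offset=15
After 11 (read(7)): returned '', offset=15
After 12 (seek(-15, END)): offset=0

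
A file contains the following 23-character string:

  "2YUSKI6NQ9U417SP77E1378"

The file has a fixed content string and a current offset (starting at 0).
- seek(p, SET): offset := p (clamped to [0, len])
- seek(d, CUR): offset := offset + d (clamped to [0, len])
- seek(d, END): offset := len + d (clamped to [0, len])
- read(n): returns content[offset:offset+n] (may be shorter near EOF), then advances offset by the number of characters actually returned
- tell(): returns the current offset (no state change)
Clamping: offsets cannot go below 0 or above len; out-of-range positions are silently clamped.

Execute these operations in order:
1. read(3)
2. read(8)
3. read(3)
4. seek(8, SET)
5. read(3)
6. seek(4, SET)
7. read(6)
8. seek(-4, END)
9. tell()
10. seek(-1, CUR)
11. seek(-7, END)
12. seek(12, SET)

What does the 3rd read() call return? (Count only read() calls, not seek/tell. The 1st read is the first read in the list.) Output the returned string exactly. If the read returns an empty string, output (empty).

Answer: 417

Derivation:
After 1 (read(3)): returned '2YU', offset=3
After 2 (read(8)): returned 'SKI6NQ9U', offset=11
After 3 (read(3)): returned '417', offset=14
After 4 (seek(8, SET)): offset=8
After 5 (read(3)): returned 'Q9U', offset=11
After 6 (seek(4, SET)): offset=4
After 7 (read(6)): returned 'KI6NQ9', offset=10
After 8 (seek(-4, END)): offset=19
After 9 (tell()): offset=19
After 10 (seek(-1, CUR)): offset=18
After 11 (seek(-7, END)): offset=16
After 12 (seek(12, SET)): offset=12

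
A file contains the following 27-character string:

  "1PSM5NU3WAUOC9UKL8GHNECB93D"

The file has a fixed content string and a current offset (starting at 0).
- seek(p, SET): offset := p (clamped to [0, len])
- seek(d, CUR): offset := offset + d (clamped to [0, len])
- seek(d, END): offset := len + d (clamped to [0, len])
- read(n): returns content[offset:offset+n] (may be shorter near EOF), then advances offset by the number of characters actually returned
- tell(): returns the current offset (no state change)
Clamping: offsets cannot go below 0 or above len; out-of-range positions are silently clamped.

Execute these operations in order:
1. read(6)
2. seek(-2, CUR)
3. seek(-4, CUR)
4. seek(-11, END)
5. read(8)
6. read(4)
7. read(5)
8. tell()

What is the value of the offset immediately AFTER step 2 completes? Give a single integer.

After 1 (read(6)): returned '1PSM5N', offset=6
After 2 (seek(-2, CUR)): offset=4

Answer: 4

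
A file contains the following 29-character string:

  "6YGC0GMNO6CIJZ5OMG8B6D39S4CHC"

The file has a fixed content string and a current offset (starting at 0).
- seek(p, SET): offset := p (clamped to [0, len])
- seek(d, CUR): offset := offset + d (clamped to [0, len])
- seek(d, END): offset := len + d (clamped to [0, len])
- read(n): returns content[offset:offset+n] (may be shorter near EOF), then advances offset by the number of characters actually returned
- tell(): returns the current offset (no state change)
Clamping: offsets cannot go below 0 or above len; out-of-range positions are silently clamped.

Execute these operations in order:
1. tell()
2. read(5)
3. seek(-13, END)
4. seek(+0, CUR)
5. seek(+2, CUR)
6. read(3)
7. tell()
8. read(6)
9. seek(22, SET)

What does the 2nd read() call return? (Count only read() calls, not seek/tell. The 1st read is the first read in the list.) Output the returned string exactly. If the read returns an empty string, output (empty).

Answer: 8B6

Derivation:
After 1 (tell()): offset=0
After 2 (read(5)): returned '6YGC0', offset=5
After 3 (seek(-13, END)): offset=16
After 4 (seek(+0, CUR)): offset=16
After 5 (seek(+2, CUR)): offset=18
After 6 (read(3)): returned '8B6', offset=21
After 7 (tell()): offset=21
After 8 (read(6)): returned 'D39S4C', offset=27
After 9 (seek(22, SET)): offset=22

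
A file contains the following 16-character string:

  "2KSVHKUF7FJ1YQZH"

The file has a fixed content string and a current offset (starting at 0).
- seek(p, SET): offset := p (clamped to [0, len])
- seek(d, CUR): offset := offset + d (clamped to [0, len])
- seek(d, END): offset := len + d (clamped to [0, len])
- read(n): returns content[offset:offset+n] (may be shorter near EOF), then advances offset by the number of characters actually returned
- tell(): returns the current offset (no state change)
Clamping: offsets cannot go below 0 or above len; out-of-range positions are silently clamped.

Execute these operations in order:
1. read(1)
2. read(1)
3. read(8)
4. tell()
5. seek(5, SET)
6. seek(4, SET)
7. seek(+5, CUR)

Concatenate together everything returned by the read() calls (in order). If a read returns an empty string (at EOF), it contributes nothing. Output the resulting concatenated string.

After 1 (read(1)): returned '2', offset=1
After 2 (read(1)): returned 'K', offset=2
After 3 (read(8)): returned 'SVHKUF7F', offset=10
After 4 (tell()): offset=10
After 5 (seek(5, SET)): offset=5
After 6 (seek(4, SET)): offset=4
After 7 (seek(+5, CUR)): offset=9

Answer: 2KSVHKUF7F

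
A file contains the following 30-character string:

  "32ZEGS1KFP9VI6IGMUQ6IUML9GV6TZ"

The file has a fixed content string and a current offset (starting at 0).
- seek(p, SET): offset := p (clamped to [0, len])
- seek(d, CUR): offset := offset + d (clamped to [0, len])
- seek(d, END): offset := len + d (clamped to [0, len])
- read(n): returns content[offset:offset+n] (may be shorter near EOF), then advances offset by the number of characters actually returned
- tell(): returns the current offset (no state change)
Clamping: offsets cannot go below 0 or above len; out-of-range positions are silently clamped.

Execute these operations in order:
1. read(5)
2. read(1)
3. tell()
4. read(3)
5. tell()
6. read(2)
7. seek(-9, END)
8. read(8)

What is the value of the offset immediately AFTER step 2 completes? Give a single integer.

After 1 (read(5)): returned '32ZEG', offset=5
After 2 (read(1)): returned 'S', offset=6

Answer: 6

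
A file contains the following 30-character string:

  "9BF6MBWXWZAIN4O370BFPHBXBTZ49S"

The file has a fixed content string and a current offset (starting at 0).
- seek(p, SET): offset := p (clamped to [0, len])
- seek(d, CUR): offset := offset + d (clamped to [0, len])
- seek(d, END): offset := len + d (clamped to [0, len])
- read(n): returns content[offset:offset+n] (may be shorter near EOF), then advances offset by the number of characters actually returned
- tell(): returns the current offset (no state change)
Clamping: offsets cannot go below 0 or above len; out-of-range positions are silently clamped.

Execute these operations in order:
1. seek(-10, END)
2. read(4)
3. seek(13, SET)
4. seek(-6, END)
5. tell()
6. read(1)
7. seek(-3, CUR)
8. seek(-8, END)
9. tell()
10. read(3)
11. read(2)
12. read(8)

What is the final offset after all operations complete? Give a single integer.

After 1 (seek(-10, END)): offset=20
After 2 (read(4)): returned 'PHBX', offset=24
After 3 (seek(13, SET)): offset=13
After 4 (seek(-6, END)): offset=24
After 5 (tell()): offset=24
After 6 (read(1)): returned 'B', offset=25
After 7 (seek(-3, CUR)): offset=22
After 8 (seek(-8, END)): offset=22
After 9 (tell()): offset=22
After 10 (read(3)): returned 'BXB', offset=25
After 11 (read(2)): returned 'TZ', offset=27
After 12 (read(8)): returned '49S', offset=30

Answer: 30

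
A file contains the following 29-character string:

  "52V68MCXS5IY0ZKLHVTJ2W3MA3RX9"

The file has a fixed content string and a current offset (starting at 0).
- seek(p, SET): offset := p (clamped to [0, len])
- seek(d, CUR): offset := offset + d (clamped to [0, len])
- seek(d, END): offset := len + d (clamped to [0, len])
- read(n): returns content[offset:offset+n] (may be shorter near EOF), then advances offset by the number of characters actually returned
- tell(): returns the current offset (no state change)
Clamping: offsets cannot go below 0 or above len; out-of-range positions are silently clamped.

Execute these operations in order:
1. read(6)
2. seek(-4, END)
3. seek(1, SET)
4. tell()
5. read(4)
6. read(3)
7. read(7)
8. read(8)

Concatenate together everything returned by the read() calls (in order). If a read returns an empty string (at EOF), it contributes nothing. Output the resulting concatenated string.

After 1 (read(6)): returned '52V68M', offset=6
After 2 (seek(-4, END)): offset=25
After 3 (seek(1, SET)): offset=1
After 4 (tell()): offset=1
After 5 (read(4)): returned '2V68', offset=5
After 6 (read(3)): returned 'MCX', offset=8
After 7 (read(7)): returned 'S5IY0ZK', offset=15
After 8 (read(8)): returned 'LHVTJ2W3', offset=23

Answer: 52V68M2V68MCXS5IY0ZKLHVTJ2W3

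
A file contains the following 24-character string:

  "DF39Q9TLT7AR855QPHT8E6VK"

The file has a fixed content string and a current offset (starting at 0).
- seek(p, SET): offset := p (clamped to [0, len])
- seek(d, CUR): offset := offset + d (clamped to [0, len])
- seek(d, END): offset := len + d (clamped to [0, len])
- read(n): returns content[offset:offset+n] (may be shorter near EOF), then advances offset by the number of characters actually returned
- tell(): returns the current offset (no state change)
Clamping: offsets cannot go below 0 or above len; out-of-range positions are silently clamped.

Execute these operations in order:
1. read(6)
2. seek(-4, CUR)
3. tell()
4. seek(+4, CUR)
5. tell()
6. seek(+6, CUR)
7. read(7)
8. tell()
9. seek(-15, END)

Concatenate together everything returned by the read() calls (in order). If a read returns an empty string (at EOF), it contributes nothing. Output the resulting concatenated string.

Answer: DF39Q9855QPHT

Derivation:
After 1 (read(6)): returned 'DF39Q9', offset=6
After 2 (seek(-4, CUR)): offset=2
After 3 (tell()): offset=2
After 4 (seek(+4, CUR)): offset=6
After 5 (tell()): offset=6
After 6 (seek(+6, CUR)): offset=12
After 7 (read(7)): returned '855QPHT', offset=19
After 8 (tell()): offset=19
After 9 (seek(-15, END)): offset=9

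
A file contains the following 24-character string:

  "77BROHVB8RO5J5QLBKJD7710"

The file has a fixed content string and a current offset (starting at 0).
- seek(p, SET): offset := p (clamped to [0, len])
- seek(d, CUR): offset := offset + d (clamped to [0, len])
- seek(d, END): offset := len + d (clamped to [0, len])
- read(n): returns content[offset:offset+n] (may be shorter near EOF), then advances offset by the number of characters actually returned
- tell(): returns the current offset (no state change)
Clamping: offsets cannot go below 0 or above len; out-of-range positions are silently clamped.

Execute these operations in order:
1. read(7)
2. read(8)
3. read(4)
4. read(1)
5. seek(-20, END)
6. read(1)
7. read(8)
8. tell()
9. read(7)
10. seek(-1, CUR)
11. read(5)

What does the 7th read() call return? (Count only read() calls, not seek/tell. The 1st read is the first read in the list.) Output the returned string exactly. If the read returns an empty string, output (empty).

Answer: 5QLBKJD

Derivation:
After 1 (read(7)): returned '77BROHV', offset=7
After 2 (read(8)): returned 'B8RO5J5Q', offset=15
After 3 (read(4)): returned 'LBKJ', offset=19
After 4 (read(1)): returned 'D', offset=20
After 5 (seek(-20, END)): offset=4
After 6 (read(1)): returned 'O', offset=5
After 7 (read(8)): returned 'HVB8RO5J', offset=13
After 8 (tell()): offset=13
After 9 (read(7)): returned '5QLBKJD', offset=20
After 10 (seek(-1, CUR)): offset=19
After 11 (read(5)): returned 'D7710', offset=24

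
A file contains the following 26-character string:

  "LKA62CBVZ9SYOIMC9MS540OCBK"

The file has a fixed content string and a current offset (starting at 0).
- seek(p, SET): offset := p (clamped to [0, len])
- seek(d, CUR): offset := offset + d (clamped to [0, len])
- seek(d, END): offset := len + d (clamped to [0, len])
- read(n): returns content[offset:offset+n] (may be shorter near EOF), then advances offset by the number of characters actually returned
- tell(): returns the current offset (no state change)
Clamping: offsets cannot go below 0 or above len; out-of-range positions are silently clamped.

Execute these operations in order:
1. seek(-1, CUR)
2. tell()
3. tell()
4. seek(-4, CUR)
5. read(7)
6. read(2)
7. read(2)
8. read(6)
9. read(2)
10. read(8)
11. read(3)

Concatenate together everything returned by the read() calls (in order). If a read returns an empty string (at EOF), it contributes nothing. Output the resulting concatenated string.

Answer: LKA62CBVZ9SYOIMC9MS540OCBK

Derivation:
After 1 (seek(-1, CUR)): offset=0
After 2 (tell()): offset=0
After 3 (tell()): offset=0
After 4 (seek(-4, CUR)): offset=0
After 5 (read(7)): returned 'LKA62CB', offset=7
After 6 (read(2)): returned 'VZ', offset=9
After 7 (read(2)): returned '9S', offset=11
After 8 (read(6)): returned 'YOIMC9', offset=17
After 9 (read(2)): returned 'MS', offset=19
After 10 (read(8)): returned '540OCBK', offset=26
After 11 (read(3)): returned '', offset=26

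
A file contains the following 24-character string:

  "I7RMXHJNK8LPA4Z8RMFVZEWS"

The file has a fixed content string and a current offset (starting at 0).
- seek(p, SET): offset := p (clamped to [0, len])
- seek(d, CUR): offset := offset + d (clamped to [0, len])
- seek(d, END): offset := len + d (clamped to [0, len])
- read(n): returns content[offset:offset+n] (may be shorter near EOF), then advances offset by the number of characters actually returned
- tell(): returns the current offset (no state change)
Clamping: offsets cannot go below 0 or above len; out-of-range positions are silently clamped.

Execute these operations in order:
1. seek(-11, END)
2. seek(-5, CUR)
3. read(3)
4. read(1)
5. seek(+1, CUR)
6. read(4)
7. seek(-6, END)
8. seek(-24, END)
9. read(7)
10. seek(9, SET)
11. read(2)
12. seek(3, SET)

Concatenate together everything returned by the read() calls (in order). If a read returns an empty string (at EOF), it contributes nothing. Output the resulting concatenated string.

Answer: K8LP4Z8RI7RMXHJ8L

Derivation:
After 1 (seek(-11, END)): offset=13
After 2 (seek(-5, CUR)): offset=8
After 3 (read(3)): returned 'K8L', offset=11
After 4 (read(1)): returned 'P', offset=12
After 5 (seek(+1, CUR)): offset=13
After 6 (read(4)): returned '4Z8R', offset=17
After 7 (seek(-6, END)): offset=18
After 8 (seek(-24, END)): offset=0
After 9 (read(7)): returned 'I7RMXHJ', offset=7
After 10 (seek(9, SET)): offset=9
After 11 (read(2)): returned '8L', offset=11
After 12 (seek(3, SET)): offset=3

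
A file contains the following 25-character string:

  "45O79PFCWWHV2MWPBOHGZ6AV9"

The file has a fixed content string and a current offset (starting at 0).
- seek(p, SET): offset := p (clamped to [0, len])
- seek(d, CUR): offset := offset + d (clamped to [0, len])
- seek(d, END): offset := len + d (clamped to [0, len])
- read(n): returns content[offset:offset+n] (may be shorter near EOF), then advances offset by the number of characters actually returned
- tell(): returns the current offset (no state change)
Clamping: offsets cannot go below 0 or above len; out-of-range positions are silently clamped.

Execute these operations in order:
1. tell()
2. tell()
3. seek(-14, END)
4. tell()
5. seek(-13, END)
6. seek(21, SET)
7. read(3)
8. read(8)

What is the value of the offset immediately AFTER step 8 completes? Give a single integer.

Answer: 25

Derivation:
After 1 (tell()): offset=0
After 2 (tell()): offset=0
After 3 (seek(-14, END)): offset=11
After 4 (tell()): offset=11
After 5 (seek(-13, END)): offset=12
After 6 (seek(21, SET)): offset=21
After 7 (read(3)): returned '6AV', offset=24
After 8 (read(8)): returned '9', offset=25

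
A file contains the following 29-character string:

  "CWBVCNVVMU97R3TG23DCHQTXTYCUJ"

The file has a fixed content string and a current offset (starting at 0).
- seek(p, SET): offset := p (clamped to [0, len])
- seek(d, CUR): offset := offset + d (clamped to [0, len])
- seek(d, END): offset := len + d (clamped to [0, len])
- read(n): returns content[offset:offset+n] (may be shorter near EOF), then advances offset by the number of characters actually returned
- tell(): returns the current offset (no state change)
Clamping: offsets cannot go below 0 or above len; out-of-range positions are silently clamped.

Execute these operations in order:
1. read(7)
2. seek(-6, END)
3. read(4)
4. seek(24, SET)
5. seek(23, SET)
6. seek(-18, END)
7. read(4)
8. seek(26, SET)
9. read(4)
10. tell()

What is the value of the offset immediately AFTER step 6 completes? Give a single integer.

Answer: 11

Derivation:
After 1 (read(7)): returned 'CWBVCNV', offset=7
After 2 (seek(-6, END)): offset=23
After 3 (read(4)): returned 'XTYC', offset=27
After 4 (seek(24, SET)): offset=24
After 5 (seek(23, SET)): offset=23
After 6 (seek(-18, END)): offset=11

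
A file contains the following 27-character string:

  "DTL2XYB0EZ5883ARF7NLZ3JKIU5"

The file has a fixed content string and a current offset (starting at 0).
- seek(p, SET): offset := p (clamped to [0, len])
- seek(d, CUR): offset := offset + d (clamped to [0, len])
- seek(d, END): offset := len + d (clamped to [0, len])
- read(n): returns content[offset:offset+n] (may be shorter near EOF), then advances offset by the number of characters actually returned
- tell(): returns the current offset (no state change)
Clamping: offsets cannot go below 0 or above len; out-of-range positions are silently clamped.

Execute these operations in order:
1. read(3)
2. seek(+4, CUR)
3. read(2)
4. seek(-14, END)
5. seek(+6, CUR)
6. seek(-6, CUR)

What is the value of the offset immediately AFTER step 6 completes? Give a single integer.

After 1 (read(3)): returned 'DTL', offset=3
After 2 (seek(+4, CUR)): offset=7
After 3 (read(2)): returned '0E', offset=9
After 4 (seek(-14, END)): offset=13
After 5 (seek(+6, CUR)): offset=19
After 6 (seek(-6, CUR)): offset=13

Answer: 13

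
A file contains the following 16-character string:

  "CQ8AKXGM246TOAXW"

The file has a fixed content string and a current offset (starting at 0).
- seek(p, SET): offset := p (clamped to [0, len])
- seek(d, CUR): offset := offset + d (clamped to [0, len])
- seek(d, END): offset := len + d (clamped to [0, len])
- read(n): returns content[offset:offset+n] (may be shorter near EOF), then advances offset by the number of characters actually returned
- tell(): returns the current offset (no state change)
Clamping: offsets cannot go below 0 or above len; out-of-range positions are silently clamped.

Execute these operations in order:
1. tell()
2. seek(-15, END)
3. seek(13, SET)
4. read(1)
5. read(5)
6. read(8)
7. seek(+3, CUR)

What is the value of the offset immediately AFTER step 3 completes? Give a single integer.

After 1 (tell()): offset=0
After 2 (seek(-15, END)): offset=1
After 3 (seek(13, SET)): offset=13

Answer: 13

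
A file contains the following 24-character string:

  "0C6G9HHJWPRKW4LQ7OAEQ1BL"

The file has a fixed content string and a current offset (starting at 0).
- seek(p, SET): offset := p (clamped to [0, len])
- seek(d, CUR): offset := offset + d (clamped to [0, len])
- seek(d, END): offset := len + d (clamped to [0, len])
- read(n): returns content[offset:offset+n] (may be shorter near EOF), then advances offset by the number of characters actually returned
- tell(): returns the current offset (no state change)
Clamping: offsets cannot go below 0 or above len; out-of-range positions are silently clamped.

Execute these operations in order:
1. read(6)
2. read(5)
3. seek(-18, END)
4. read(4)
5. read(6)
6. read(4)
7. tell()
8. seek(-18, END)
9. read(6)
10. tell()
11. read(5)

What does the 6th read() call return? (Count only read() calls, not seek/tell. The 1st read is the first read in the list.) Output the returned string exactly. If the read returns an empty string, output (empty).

After 1 (read(6)): returned '0C6G9H', offset=6
After 2 (read(5)): returned 'HJWPR', offset=11
After 3 (seek(-18, END)): offset=6
After 4 (read(4)): returned 'HJWP', offset=10
After 5 (read(6)): returned 'RKW4LQ', offset=16
After 6 (read(4)): returned '7OAE', offset=20
After 7 (tell()): offset=20
After 8 (seek(-18, END)): offset=6
After 9 (read(6)): returned 'HJWPRK', offset=12
After 10 (tell()): offset=12
After 11 (read(5)): returned 'W4LQ7', offset=17

Answer: HJWPRK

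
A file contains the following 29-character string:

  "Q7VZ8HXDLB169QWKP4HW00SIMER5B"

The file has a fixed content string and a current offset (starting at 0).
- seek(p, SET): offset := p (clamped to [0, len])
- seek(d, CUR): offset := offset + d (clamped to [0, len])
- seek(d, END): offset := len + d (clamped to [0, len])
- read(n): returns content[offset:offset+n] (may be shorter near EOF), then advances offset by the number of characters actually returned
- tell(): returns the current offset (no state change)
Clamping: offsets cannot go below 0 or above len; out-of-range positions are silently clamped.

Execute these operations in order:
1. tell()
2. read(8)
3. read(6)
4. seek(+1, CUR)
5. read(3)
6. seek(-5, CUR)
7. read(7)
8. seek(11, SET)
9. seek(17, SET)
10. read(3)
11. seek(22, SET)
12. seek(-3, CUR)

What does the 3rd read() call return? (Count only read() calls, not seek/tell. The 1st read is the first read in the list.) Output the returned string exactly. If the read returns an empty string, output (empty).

Answer: KP4

Derivation:
After 1 (tell()): offset=0
After 2 (read(8)): returned 'Q7VZ8HXD', offset=8
After 3 (read(6)): returned 'LB169Q', offset=14
After 4 (seek(+1, CUR)): offset=15
After 5 (read(3)): returned 'KP4', offset=18
After 6 (seek(-5, CUR)): offset=13
After 7 (read(7)): returned 'QWKP4HW', offset=20
After 8 (seek(11, SET)): offset=11
After 9 (seek(17, SET)): offset=17
After 10 (read(3)): returned '4HW', offset=20
After 11 (seek(22, SET)): offset=22
After 12 (seek(-3, CUR)): offset=19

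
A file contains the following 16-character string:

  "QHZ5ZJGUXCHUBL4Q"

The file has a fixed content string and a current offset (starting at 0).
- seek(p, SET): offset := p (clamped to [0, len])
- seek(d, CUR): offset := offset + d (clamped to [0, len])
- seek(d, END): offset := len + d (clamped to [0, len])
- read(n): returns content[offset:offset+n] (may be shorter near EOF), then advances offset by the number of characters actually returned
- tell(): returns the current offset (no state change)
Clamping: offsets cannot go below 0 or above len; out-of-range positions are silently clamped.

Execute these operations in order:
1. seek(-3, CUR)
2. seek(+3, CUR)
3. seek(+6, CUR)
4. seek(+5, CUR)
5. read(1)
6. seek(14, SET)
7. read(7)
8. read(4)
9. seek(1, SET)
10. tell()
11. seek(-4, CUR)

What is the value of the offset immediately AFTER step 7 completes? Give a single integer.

After 1 (seek(-3, CUR)): offset=0
After 2 (seek(+3, CUR)): offset=3
After 3 (seek(+6, CUR)): offset=9
After 4 (seek(+5, CUR)): offset=14
After 5 (read(1)): returned '4', offset=15
After 6 (seek(14, SET)): offset=14
After 7 (read(7)): returned '4Q', offset=16

Answer: 16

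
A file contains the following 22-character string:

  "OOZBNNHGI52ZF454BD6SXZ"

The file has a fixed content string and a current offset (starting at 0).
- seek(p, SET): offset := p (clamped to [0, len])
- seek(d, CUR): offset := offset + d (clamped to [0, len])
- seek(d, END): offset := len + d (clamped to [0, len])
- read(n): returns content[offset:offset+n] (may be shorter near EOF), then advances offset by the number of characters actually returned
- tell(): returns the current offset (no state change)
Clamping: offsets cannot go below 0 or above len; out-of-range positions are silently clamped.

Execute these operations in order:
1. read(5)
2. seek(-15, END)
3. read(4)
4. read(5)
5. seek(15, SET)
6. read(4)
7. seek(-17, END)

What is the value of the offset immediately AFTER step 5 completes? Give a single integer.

Answer: 15

Derivation:
After 1 (read(5)): returned 'OOZBN', offset=5
After 2 (seek(-15, END)): offset=7
After 3 (read(4)): returned 'GI52', offset=11
After 4 (read(5)): returned 'ZF454', offset=16
After 5 (seek(15, SET)): offset=15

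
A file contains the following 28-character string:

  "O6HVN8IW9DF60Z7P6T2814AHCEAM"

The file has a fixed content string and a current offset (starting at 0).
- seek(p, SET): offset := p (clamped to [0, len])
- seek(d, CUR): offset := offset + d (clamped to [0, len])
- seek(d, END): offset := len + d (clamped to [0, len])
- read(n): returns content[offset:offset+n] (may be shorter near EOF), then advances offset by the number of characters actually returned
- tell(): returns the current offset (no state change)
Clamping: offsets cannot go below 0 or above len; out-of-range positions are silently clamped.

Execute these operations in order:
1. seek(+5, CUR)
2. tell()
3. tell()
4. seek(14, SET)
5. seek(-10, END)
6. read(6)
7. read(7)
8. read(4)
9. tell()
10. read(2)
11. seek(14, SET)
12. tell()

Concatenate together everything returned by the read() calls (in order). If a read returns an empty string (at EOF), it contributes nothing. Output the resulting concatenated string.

Answer: 2814AHCEAM

Derivation:
After 1 (seek(+5, CUR)): offset=5
After 2 (tell()): offset=5
After 3 (tell()): offset=5
After 4 (seek(14, SET)): offset=14
After 5 (seek(-10, END)): offset=18
After 6 (read(6)): returned '2814AH', offset=24
After 7 (read(7)): returned 'CEAM', offset=28
After 8 (read(4)): returned '', offset=28
After 9 (tell()): offset=28
After 10 (read(2)): returned '', offset=28
After 11 (seek(14, SET)): offset=14
After 12 (tell()): offset=14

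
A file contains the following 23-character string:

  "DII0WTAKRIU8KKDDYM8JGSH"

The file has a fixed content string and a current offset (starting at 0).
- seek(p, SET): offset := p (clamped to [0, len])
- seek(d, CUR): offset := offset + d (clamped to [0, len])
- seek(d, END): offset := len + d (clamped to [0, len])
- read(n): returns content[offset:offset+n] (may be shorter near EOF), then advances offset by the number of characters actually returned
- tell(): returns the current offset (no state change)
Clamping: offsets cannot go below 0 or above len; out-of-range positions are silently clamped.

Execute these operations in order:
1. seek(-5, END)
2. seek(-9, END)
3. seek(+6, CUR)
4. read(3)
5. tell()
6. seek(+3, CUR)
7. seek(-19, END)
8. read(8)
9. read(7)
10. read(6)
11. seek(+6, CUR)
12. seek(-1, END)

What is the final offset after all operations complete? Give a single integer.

Answer: 22

Derivation:
After 1 (seek(-5, END)): offset=18
After 2 (seek(-9, END)): offset=14
After 3 (seek(+6, CUR)): offset=20
After 4 (read(3)): returned 'GSH', offset=23
After 5 (tell()): offset=23
After 6 (seek(+3, CUR)): offset=23
After 7 (seek(-19, END)): offset=4
After 8 (read(8)): returned 'WTAKRIU8', offset=12
After 9 (read(7)): returned 'KKDDYM8', offset=19
After 10 (read(6)): returned 'JGSH', offset=23
After 11 (seek(+6, CUR)): offset=23
After 12 (seek(-1, END)): offset=22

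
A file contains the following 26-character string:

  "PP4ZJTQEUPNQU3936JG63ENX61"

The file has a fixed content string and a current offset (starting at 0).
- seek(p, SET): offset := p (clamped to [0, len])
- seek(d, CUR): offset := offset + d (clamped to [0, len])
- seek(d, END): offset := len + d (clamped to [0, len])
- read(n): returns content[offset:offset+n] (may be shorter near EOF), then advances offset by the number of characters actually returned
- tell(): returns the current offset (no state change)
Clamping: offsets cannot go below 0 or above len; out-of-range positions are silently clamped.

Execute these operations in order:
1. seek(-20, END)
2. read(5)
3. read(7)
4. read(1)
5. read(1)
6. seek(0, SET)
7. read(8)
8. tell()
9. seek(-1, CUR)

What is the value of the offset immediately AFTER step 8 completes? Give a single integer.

Answer: 8

Derivation:
After 1 (seek(-20, END)): offset=6
After 2 (read(5)): returned 'QEUPN', offset=11
After 3 (read(7)): returned 'QU3936J', offset=18
After 4 (read(1)): returned 'G', offset=19
After 5 (read(1)): returned '6', offset=20
After 6 (seek(0, SET)): offset=0
After 7 (read(8)): returned 'PP4ZJTQE', offset=8
After 8 (tell()): offset=8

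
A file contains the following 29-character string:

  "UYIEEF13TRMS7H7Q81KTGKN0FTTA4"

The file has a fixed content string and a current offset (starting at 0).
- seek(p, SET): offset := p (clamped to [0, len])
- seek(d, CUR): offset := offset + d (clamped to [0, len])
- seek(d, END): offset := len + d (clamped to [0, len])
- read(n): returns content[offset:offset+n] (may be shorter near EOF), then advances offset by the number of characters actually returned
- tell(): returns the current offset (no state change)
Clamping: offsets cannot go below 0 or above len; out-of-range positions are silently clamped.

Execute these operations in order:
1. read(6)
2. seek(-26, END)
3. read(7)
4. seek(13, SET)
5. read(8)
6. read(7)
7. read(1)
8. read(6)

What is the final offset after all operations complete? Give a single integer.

After 1 (read(6)): returned 'UYIEEF', offset=6
After 2 (seek(-26, END)): offset=3
After 3 (read(7)): returned 'EEF13TR', offset=10
After 4 (seek(13, SET)): offset=13
After 5 (read(8)): returned 'H7Q81KTG', offset=21
After 6 (read(7)): returned 'KN0FTTA', offset=28
After 7 (read(1)): returned '4', offset=29
After 8 (read(6)): returned '', offset=29

Answer: 29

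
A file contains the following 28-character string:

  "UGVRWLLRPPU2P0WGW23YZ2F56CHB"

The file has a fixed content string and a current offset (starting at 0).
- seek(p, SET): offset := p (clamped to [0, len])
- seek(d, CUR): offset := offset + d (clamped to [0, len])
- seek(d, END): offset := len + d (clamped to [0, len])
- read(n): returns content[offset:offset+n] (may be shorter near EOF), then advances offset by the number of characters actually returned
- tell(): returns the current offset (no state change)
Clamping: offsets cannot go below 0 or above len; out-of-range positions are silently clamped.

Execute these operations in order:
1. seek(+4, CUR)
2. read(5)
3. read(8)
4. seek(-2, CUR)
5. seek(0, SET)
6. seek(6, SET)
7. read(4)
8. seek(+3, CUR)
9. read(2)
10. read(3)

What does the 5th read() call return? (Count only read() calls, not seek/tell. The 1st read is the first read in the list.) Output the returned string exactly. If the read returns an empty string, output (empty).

Answer: GW2

Derivation:
After 1 (seek(+4, CUR)): offset=4
After 2 (read(5)): returned 'WLLRP', offset=9
After 3 (read(8)): returned 'PU2P0WGW', offset=17
After 4 (seek(-2, CUR)): offset=15
After 5 (seek(0, SET)): offset=0
After 6 (seek(6, SET)): offset=6
After 7 (read(4)): returned 'LRPP', offset=10
After 8 (seek(+3, CUR)): offset=13
After 9 (read(2)): returned '0W', offset=15
After 10 (read(3)): returned 'GW2', offset=18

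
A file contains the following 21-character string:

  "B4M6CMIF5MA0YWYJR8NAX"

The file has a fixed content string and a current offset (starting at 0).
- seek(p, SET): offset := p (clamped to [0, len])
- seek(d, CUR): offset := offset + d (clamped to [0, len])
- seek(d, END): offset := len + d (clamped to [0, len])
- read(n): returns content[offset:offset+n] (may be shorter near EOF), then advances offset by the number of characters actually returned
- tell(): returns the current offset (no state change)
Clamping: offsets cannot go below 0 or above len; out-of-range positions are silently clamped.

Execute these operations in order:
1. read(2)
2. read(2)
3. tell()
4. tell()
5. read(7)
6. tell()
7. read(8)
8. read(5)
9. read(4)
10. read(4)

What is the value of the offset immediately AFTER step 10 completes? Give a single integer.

After 1 (read(2)): returned 'B4', offset=2
After 2 (read(2)): returned 'M6', offset=4
After 3 (tell()): offset=4
After 4 (tell()): offset=4
After 5 (read(7)): returned 'CMIF5MA', offset=11
After 6 (tell()): offset=11
After 7 (read(8)): returned '0YWYJR8N', offset=19
After 8 (read(5)): returned 'AX', offset=21
After 9 (read(4)): returned '', offset=21
After 10 (read(4)): returned '', offset=21

Answer: 21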